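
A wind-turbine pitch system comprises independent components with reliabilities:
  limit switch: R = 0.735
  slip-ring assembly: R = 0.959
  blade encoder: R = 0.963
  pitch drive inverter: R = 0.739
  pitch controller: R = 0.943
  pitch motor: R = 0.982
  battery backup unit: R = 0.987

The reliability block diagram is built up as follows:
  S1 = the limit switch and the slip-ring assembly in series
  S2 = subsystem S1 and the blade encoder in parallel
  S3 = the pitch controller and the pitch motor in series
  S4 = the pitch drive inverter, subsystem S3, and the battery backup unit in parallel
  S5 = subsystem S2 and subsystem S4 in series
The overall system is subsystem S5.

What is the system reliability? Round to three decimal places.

0.989

Series (limit switch and slip-ring assembly): 0.73500 × 0.95900 = 0.70487
Parallel ([0.70487] and blade encoder): 1 − (1 − 0.70487)(1 − 0.96300) = 0.98908
Series (pitch controller and pitch motor): 0.94300 × 0.98200 = 0.92603
Parallel (pitch drive inverter, [0.92603], and battery backup unit): 1 − (1 − 0.73900)(1 − 0.92603)(1 − 0.98700) = 0.99975
Series ([0.98908] and [0.99975]): 0.98908 × 0.99975 = 0.989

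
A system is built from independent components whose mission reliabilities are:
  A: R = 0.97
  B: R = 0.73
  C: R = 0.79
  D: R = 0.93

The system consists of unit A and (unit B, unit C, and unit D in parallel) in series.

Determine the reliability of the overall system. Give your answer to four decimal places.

0.9662

Parallel (B, C, and D): 1 − (1 − 0.730000)(1 − 0.790000)(1 − 0.930000) = 0.996031
Series (A and [0.996031]): 0.970000 × 0.996031 = 0.9662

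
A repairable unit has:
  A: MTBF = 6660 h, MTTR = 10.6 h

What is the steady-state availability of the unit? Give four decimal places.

0.9984

A(A) = MTBF/(MTBF+MTTR) = 6660/(6660+10.6) = 0.9984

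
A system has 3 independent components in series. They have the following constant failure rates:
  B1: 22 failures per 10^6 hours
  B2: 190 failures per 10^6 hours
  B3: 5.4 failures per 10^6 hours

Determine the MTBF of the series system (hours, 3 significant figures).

4600

Series of exponential components: λ_sys = Σ λ_i
λ_sys = 0.000022 + 0.00019 + 0.0000054 = 2.1740e-04 /h
MTBF = 1 / λ_sys = 4600 h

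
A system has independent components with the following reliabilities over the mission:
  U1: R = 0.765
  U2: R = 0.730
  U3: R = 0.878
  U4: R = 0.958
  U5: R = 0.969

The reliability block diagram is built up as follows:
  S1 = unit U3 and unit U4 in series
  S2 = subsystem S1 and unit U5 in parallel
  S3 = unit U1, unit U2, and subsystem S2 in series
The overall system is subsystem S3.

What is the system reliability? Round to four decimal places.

Series (U3 and U4): 0.878000 × 0.958000 = 0.841124
Parallel ([0.841124] and U5): 1 − (1 − 0.841124)(1 − 0.969000) = 0.995075
Series (U1, U2, and [0.995075]): 0.765000 × 0.730000 × 0.995075 = 0.5557

0.5557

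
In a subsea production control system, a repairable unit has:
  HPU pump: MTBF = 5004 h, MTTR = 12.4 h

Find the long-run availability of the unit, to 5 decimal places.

0.99753

A(HPU pump) = MTBF/(MTBF+MTTR) = 5004/(5004+12.4) = 0.99753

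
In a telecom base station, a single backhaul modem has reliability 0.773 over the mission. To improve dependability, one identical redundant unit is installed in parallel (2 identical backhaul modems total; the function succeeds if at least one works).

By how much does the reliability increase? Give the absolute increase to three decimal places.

0.175

R_before = 0.773
R_after = 1 − (1 − 0.773)^2 = 0.948
ΔR = 0.948 − 0.773 = 0.175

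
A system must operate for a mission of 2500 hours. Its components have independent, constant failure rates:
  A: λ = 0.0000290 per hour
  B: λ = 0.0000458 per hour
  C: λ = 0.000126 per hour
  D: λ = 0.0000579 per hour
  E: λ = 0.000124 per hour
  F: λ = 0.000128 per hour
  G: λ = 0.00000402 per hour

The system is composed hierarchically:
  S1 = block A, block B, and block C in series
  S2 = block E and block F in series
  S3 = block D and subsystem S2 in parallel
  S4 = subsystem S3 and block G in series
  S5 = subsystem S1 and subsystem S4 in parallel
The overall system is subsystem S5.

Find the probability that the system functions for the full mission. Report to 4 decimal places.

0.9714

R(A) = exp(−0.0000290 × 2500) = 0.930066
R(B) = exp(−0.0000458 × 2500) = 0.891812
R(C) = exp(−0.000126 × 2500) = 0.729789
R(D) = exp(−0.0000579 × 2500) = 0.865239
R(E) = exp(−0.000124 × 2500) = 0.733447
R(F) = exp(−0.000128 × 2500) = 0.726149
R(G) = exp(−0.00000402 × 2500) = 0.990000
Series (A, B, and C): 0.930066 × 0.891812 × 0.729789 = 0.605319
Series (E and F): 0.733447 × 0.726149 = 0.532592
Parallel (D and [0.532592]): 1 − (1 − 0.865239)(1 − 0.532592) = 0.937012
Series ([0.937012] and G): 0.937012 × 0.990000 = 0.927642
Parallel ([0.605319] and [0.927642]): 1 − (1 − 0.605319)(1 − 0.927642) = 0.9714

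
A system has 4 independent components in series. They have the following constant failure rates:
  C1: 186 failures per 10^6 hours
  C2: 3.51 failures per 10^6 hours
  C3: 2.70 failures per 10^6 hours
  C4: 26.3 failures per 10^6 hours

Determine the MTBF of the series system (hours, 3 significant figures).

Series of exponential components: λ_sys = Σ λ_i
λ_sys = 0.000186 + 0.00000351 + 0.00000270 + 0.0000263 = 2.1851e-04 /h
MTBF = 1 / λ_sys = 4580 h

4580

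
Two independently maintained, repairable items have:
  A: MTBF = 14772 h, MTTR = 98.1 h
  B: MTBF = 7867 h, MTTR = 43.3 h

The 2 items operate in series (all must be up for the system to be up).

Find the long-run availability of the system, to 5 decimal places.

0.98797

A(A) = MTBF/(MTBF+MTTR) = 14772/(14772+98.1) = 0.993403
A(B) = MTBF/(MTBF+MTTR) = 7867/(7867+43.3) = 0.994526
Series availability: 0.993403 × 0.994526 = 0.98797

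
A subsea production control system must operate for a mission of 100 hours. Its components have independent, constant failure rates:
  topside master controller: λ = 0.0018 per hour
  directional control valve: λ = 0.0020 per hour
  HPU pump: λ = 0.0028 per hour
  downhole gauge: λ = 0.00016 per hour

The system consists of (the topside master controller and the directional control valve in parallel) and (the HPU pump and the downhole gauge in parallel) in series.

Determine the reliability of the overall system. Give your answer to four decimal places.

R(topside master controller) = exp(−0.0018 × 100) = 0.835270
R(directional control valve) = exp(−0.0020 × 100) = 0.818731
R(HPU pump) = exp(−0.0028 × 100) = 0.755784
R(downhole gauge) = exp(−0.00016 × 100) = 0.984127
Parallel (topside master controller and directional control valve): 1 − (1 − 0.835270)(1 − 0.818731) = 0.970140
Parallel (HPU pump and downhole gauge): 1 − (1 − 0.755784)(1 − 0.984127) = 0.996124
Series ([0.970140] and [0.996124]): 0.970140 × 0.996124 = 0.9664

0.9664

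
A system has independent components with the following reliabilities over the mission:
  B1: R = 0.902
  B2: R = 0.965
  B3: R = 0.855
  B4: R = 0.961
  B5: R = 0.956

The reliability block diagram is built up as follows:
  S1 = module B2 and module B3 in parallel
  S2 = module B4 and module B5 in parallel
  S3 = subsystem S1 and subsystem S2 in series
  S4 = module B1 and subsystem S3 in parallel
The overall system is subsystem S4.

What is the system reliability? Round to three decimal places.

Parallel (B2 and B3): 1 − (1 − 0.96500)(1 − 0.85500) = 0.99493
Parallel (B4 and B5): 1 − (1 − 0.96100)(1 − 0.95600) = 0.99828
Series ([0.99493] and [0.99828]): 0.99493 × 0.99828 = 0.99322
Parallel (B1 and [0.99322]): 1 − (1 − 0.90200)(1 − 0.99322) = 0.999

0.999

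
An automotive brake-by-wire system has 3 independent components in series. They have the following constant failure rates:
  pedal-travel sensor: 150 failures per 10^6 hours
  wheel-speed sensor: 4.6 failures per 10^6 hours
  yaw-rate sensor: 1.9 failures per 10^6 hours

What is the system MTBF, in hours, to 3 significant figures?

Series of exponential components: λ_sys = Σ λ_i
λ_sys = 0.00015 + 0.0000046 + 0.0000019 = 1.5650e-04 /h
MTBF = 1 / λ_sys = 6390 h

6390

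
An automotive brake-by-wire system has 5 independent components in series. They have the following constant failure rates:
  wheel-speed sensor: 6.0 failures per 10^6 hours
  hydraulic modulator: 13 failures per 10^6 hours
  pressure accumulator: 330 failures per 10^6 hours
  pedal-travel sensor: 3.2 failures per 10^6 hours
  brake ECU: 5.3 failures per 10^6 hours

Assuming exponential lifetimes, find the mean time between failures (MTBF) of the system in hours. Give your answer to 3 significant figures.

2800

Series of exponential components: λ_sys = Σ λ_i
λ_sys = 0.0000060 + 0.000013 + 0.00033 + 0.0000032 + 0.0000053 = 3.5750e-04 /h
MTBF = 1 / λ_sys = 2800 h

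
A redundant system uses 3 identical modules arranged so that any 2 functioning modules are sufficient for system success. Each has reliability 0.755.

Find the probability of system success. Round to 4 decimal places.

R = Σ_{i=2}^{3} C(3,i) p^i (1−p)^{3−i} with p = 0.755
C(3,2)·0.755^2·0.245^1 = 0.418968
C(3,3)·0.755^3·0.245^0 = 0.430369
Sum = 0.8493

0.8493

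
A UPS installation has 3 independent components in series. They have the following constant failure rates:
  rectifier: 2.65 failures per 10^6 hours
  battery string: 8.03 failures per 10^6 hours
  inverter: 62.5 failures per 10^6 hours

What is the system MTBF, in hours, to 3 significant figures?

13700

Series of exponential components: λ_sys = Σ λ_i
λ_sys = 0.00000265 + 0.00000803 + 0.0000625 = 7.3180e-05 /h
MTBF = 1 / λ_sys = 13700 h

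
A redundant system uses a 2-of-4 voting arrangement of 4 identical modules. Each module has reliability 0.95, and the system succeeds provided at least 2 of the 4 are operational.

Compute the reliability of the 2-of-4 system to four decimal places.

R = Σ_{i=2}^{4} C(4,i) p^i (1−p)^{4−i} with p = 0.95
C(4,2)·0.95^2·0.05^2 = 0.013538
C(4,3)·0.95^3·0.05^1 = 0.171475
C(4,4)·0.95^4·0.05^0 = 0.814506
Sum = 0.9995

0.9995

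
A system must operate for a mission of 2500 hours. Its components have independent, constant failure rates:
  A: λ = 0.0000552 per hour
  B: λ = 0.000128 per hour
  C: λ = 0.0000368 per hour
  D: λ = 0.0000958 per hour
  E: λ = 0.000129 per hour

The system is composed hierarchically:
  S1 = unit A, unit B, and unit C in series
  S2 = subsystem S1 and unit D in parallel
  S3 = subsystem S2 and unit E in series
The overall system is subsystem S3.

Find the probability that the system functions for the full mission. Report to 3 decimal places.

R(A) = exp(−0.0000552 × 2500) = 0.87110
R(B) = exp(−0.000128 × 2500) = 0.72615
R(C) = exp(−0.0000368 × 2500) = 0.91211
R(D) = exp(−0.0000958 × 2500) = 0.78702
R(E) = exp(−0.000129 × 2500) = 0.72434
Series (A, B, and C): 0.87110 × 0.72615 × 0.91211 = 0.57695
Parallel ([0.57695] and D): 1 − (1 − 0.57695)(1 − 0.78702) = 0.90990
Series ([0.90990] and E): 0.90990 × 0.72434 = 0.659

0.659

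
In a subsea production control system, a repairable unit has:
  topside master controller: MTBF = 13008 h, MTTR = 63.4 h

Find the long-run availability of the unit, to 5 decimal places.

0.99515

A(topside master controller) = MTBF/(MTBF+MTTR) = 13008/(13008+63.4) = 0.99515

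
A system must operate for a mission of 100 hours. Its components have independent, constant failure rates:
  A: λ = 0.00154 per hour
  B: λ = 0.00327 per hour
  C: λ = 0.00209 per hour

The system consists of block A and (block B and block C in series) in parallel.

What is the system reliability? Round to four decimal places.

0.9408

R(A) = exp(−0.00154 × 100) = 0.857272
R(B) = exp(−0.00327 × 100) = 0.721084
R(C) = exp(−0.00209 × 100) = 0.811395
Series (B and C): 0.721084 × 0.811395 = 0.585084
Parallel (A and [0.585084]): 1 − (1 − 0.857272)(1 − 0.585084) = 0.9408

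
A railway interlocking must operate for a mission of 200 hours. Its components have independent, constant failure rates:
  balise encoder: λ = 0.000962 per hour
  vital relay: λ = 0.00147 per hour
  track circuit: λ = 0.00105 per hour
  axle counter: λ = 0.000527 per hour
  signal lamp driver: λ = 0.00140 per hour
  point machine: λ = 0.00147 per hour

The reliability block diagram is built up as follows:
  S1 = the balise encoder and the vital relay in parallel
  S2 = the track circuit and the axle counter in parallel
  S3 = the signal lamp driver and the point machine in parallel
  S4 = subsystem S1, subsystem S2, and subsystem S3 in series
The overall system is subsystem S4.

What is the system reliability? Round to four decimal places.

R(balise encoder) = exp(−0.000962 × 200) = 0.824977
R(vital relay) = exp(−0.00147 × 200) = 0.745276
R(track circuit) = exp(−0.00105 × 200) = 0.810584
R(axle counter) = exp(−0.000527 × 200) = 0.899964
R(signal lamp driver) = exp(−0.00140 × 200) = 0.755784
R(point machine) = exp(−0.00147 × 200) = 0.745276
Parallel (balise encoder and vital relay): 1 − (1 − 0.824977)(1 − 0.745276) = 0.955417
Parallel (track circuit and axle counter): 1 − (1 − 0.810584)(1 − 0.899964) = 0.981052
Parallel (signal lamp driver and point machine): 1 − (1 − 0.755784)(1 − 0.745276) = 0.937792
Series ([0.955417], [0.981052], and [0.937792]): 0.955417 × 0.981052 × 0.937792 = 0.8790

0.8790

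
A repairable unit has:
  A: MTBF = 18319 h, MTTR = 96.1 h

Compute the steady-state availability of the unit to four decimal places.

A(A) = MTBF/(MTBF+MTTR) = 18319/(18319+96.1) = 0.9948

0.9948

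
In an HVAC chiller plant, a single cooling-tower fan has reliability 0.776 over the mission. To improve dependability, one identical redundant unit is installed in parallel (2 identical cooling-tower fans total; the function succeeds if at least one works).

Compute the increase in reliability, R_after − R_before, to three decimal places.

0.174

R_before = 0.776
R_after = 1 − (1 − 0.776)^2 = 0.950
ΔR = 0.950 − 0.776 = 0.174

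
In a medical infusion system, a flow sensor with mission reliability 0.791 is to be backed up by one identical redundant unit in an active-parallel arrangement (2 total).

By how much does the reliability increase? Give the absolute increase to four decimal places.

R_before = 0.791
R_after = 1 − (1 − 0.791)^2 = 0.9563
ΔR = 0.9563 − 0.791 = 0.1653

0.1653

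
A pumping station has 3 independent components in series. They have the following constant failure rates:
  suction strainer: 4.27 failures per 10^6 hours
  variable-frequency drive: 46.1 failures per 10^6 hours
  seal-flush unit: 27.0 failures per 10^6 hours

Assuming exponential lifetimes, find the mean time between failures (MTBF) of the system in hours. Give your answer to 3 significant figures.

Series of exponential components: λ_sys = Σ λ_i
λ_sys = 0.00000427 + 0.0000461 + 0.0000270 = 7.7370e-05 /h
MTBF = 1 / λ_sys = 12900 h

12900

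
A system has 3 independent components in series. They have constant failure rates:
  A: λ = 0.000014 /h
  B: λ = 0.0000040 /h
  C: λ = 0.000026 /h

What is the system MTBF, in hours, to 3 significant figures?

22700

Series of exponential components: λ_sys = Σ λ_i
λ_sys = 0.000014 + 0.0000040 + 0.000026 = 4.4000e-05 /h
MTBF = 1 / λ_sys = 22700 h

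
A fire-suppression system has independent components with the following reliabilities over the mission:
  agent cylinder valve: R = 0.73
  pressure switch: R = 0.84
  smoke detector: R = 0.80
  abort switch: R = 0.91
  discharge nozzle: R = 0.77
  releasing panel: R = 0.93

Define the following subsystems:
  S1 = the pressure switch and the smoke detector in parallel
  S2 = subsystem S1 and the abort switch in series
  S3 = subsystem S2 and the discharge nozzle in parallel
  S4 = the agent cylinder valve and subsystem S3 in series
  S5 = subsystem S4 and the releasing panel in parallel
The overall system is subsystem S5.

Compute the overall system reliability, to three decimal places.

Parallel (pressure switch and smoke detector): 1 − (1 − 0.84000)(1 − 0.80000) = 0.96800
Series ([0.96800] and abort switch): 0.96800 × 0.91000 = 0.88088
Parallel ([0.88088] and discharge nozzle): 1 − (1 − 0.88088)(1 − 0.77000) = 0.97260
Series (agent cylinder valve and [0.97260]): 0.73000 × 0.97260 = 0.71000
Parallel ([0.71000] and releasing panel): 1 − (1 − 0.71000)(1 − 0.93000) = 0.980

0.980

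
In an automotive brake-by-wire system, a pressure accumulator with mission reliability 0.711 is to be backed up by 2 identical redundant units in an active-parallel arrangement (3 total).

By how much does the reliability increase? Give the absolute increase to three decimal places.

R_before = 0.711
R_after = 1 − (1 − 0.711)^3 = 0.976
ΔR = 0.976 − 0.711 = 0.265

0.265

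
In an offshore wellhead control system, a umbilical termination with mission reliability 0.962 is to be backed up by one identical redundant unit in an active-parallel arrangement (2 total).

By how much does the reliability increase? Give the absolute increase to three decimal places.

0.037

R_before = 0.962
R_after = 1 − (1 − 0.962)^2 = 0.999
ΔR = 0.999 − 0.962 = 0.037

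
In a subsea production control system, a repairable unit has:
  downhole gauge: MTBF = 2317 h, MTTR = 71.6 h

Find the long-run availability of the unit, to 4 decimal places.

A(downhole gauge) = MTBF/(MTBF+MTTR) = 2317/(2317+71.6) = 0.9700

0.9700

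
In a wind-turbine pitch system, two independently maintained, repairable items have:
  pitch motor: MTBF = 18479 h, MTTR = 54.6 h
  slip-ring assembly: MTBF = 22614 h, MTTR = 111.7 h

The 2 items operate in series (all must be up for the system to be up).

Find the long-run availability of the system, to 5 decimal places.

0.99215

A(pitch motor) = MTBF/(MTBF+MTTR) = 18479/(18479+54.6) = 0.997054
A(slip-ring assembly) = MTBF/(MTBF+MTTR) = 22614/(22614+111.7) = 0.995085
Series availability: 0.997054 × 0.995085 = 0.99215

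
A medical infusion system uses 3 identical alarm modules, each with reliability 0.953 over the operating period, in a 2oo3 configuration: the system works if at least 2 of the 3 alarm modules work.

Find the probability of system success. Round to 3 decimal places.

0.994

R = Σ_{i=2}^{3} C(3,i) p^i (1−p)^{3−i} with p = 0.953
C(3,2)·0.953^2·0.047^1 = 0.12806
C(3,3)·0.953^3·0.047^0 = 0.86552
Sum = 0.994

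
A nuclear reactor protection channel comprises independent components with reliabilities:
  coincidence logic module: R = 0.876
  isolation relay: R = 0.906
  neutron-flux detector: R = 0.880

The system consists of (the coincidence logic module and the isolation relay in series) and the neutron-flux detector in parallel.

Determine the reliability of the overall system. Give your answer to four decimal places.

0.9752

Series (coincidence logic module and isolation relay): 0.876000 × 0.906000 = 0.793656
Parallel ([0.793656] and neutron-flux detector): 1 − (1 − 0.793656)(1 − 0.880000) = 0.9752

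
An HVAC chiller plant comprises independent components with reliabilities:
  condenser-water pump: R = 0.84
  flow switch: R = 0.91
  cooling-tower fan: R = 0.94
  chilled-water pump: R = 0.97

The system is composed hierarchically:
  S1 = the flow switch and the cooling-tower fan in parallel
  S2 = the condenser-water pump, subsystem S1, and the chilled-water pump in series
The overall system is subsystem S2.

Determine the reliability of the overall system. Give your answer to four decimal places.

Parallel (flow switch and cooling-tower fan): 1 − (1 − 0.910000)(1 − 0.940000) = 0.994600
Series (condenser-water pump, [0.994600], and chilled-water pump): 0.840000 × 0.994600 × 0.970000 = 0.8104

0.8104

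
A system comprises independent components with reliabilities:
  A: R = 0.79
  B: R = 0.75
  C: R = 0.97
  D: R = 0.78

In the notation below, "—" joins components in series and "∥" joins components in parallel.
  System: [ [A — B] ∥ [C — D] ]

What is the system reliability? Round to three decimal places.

0.901

Series (A and B): 0.79000 × 0.75000 = 0.59250
Series (C and D): 0.97000 × 0.78000 = 0.75660
Parallel ([0.59250] and [0.75660]): 1 − (1 − 0.59250)(1 − 0.75660) = 0.901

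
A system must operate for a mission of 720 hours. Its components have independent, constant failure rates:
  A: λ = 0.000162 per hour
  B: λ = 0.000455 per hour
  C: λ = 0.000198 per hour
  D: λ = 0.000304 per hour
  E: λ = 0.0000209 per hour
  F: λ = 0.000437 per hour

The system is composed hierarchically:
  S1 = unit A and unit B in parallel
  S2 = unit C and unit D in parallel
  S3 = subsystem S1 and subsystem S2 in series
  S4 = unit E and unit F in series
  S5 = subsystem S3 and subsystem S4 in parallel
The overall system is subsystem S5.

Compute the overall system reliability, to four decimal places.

0.9843

R(A) = exp(−0.000162 × 720) = 0.889906
R(B) = exp(−0.000455 × 720) = 0.720651
R(C) = exp(−0.000198 × 720) = 0.867136
R(D) = exp(−0.000304 × 720) = 0.803418
R(E) = exp(−0.0000209 × 720) = 0.985065
R(F) = exp(−0.000437 × 720) = 0.730052
Parallel (A and B): 1 − (1 − 0.889906)(1 − 0.720651) = 0.969245
Parallel (C and D): 1 − (1 − 0.867136)(1 − 0.803418) = 0.973881
Series ([0.969245] and [0.973881]): 0.969245 × 0.973881 = 0.943929
Series (E and F): 0.985065 × 0.730052 = 0.719149
Parallel ([0.943929] and [0.719149]): 1 − (1 − 0.943929)(1 − 0.719149) = 0.9843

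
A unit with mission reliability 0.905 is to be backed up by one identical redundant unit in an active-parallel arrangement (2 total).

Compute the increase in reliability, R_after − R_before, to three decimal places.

R_before = 0.905
R_after = 1 − (1 − 0.905)^2 = 0.991
ΔR = 0.991 − 0.905 = 0.086

0.086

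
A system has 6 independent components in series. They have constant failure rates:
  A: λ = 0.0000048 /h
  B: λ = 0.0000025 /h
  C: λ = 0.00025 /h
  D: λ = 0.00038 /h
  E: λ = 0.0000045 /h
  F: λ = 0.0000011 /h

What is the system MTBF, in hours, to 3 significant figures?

1560

Series of exponential components: λ_sys = Σ λ_i
λ_sys = 0.0000048 + 0.0000025 + 0.00025 + 0.00038 + 0.0000045 + 0.0000011 = 6.4290e-04 /h
MTBF = 1 / λ_sys = 1560 h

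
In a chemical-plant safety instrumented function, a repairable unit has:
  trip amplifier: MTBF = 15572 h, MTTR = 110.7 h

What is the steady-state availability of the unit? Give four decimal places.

A(trip amplifier) = MTBF/(MTBF+MTTR) = 15572/(15572+110.7) = 0.9929

0.9929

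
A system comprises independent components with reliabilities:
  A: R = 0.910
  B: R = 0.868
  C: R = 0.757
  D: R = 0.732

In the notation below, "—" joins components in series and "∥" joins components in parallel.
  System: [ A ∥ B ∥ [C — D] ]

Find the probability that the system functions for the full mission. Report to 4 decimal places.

0.9947

Series (C and D): 0.757000 × 0.732000 = 0.554124
Parallel (A, B, and [0.554124]): 1 − (1 − 0.910000)(1 − 0.868000)(1 − 0.554124) = 0.9947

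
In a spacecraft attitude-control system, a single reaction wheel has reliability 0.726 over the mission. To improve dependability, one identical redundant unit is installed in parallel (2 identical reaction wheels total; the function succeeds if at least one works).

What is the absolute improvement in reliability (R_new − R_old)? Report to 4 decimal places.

R_before = 0.726
R_after = 1 − (1 − 0.726)^2 = 0.9249
ΔR = 0.9249 − 0.726 = 0.1989

0.1989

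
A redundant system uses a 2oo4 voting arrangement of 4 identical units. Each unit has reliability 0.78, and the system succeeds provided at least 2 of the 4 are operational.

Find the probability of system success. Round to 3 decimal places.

0.964

R = Σ_{i=2}^{4} C(4,i) p^i (1−p)^{4−i} with p = 0.78
C(4,2)·0.78^2·0.22^2 = 0.17668
C(4,3)·0.78^3·0.22^1 = 0.41761
C(4,4)·0.78^4·0.22^0 = 0.37015
Sum = 0.964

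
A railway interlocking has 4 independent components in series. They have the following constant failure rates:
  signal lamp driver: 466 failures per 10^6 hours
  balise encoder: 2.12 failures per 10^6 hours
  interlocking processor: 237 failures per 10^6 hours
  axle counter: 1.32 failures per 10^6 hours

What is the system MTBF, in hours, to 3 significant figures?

1420

Series of exponential components: λ_sys = Σ λ_i
λ_sys = 0.000466 + 0.00000212 + 0.000237 + 0.00000132 = 7.0644e-04 /h
MTBF = 1 / λ_sys = 1420 h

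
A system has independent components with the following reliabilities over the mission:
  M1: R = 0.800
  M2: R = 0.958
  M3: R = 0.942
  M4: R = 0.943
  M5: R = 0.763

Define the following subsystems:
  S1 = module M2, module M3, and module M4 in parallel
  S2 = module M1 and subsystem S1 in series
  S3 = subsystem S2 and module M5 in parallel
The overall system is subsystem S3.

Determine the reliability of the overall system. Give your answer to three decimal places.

Parallel (M2, M3, and M4): 1 − (1 − 0.95800)(1 − 0.94200)(1 − 0.94300) = 0.99986
Series (M1 and [0.99986]): 0.80000 × 0.99986 = 0.79989
Parallel ([0.79989] and M5): 1 − (1 − 0.79989)(1 − 0.76300) = 0.953

0.953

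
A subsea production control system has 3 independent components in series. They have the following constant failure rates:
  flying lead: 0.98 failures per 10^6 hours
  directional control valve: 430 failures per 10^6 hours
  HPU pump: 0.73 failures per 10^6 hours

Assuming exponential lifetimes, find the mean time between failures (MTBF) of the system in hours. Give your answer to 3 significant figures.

2320

Series of exponential components: λ_sys = Σ λ_i
λ_sys = 0.00000098 + 0.00043 + 0.00000073 = 4.3171e-04 /h
MTBF = 1 / λ_sys = 2320 h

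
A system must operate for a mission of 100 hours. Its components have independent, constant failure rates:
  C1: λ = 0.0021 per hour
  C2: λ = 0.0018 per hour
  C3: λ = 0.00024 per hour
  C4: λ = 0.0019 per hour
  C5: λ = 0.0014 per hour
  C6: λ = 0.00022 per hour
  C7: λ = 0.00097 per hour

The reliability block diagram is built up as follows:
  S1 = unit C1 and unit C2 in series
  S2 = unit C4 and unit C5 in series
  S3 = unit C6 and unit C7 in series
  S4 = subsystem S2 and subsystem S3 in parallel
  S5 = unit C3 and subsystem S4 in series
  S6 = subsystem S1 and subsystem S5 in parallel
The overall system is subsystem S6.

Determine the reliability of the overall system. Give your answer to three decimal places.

R(C1) = exp(−0.0021 × 100) = 0.81058
R(C2) = exp(−0.0018 × 100) = 0.83527
R(C3) = exp(−0.00024 × 100) = 0.97629
R(C4) = exp(−0.0019 × 100) = 0.82696
R(C5) = exp(−0.0014 × 100) = 0.86936
R(C6) = exp(−0.00022 × 100) = 0.97824
R(C7) = exp(−0.00097 × 100) = 0.90756
Series (C1 and C2): 0.81058 × 0.83527 = 0.67705
Series (C4 and C5): 0.82696 × 0.86936 = 0.71893
Series (C6 and C7): 0.97824 × 0.90756 = 0.88781
Parallel ([0.71893] and [0.88781]): 1 − (1 − 0.71893)(1 − 0.88781) = 0.96847
Series (C3 and [0.96847]): 0.97629 × 0.96847 = 0.94551
Parallel ([0.67705] and [0.94551]): 1 − (1 − 0.67705)(1 − 0.94551) = 0.982

0.982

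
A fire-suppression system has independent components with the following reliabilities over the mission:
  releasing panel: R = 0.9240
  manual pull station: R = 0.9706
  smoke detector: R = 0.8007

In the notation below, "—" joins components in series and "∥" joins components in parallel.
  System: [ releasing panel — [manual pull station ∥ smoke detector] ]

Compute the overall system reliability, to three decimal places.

Parallel (manual pull station and smoke detector): 1 − (1 − 0.97060)(1 − 0.80070) = 0.99414
Series (releasing panel and [0.99414]): 0.92400 × 0.99414 = 0.919

0.919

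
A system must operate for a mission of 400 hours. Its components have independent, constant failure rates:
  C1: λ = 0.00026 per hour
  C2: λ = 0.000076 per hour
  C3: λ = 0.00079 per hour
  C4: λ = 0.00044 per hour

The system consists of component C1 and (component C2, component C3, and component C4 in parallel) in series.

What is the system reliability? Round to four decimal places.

R(C1) = exp(−0.00026 × 400) = 0.901225
R(C2) = exp(−0.000076 × 400) = 0.970057
R(C3) = exp(−0.00079 × 400) = 0.729059
R(C4) = exp(−0.00044 × 400) = 0.838618
Parallel (C2, C3, and C4): 1 − (1 − 0.970057)(1 − 0.729059)(1 − 0.838618) = 0.998691
Series (C1 and [0.998691]): 0.901225 × 0.998691 = 0.9000

0.9000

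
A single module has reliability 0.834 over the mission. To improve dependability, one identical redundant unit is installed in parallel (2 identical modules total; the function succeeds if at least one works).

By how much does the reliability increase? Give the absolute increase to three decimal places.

R_before = 0.834
R_after = 1 − (1 − 0.834)^2 = 0.972
ΔR = 0.972 − 0.834 = 0.138

0.138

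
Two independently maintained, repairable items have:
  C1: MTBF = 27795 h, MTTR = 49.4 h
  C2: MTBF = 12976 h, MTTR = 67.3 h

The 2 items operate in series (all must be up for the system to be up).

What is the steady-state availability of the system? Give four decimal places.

A(C1) = MTBF/(MTBF+MTTR) = 27795/(27795+49.4) = 0.998226
A(C2) = MTBF/(MTBF+MTTR) = 12976/(12976+67.3) = 0.994840
Series availability: 0.998226 × 0.994840 = 0.9931

0.9931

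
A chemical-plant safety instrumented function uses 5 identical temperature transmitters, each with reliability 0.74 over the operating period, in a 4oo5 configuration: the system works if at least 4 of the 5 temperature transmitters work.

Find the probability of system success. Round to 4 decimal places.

R = Σ_{i=4}^{5} C(5,i) p^i (1−p)^{5−i} with p = 0.74
C(5,4)·0.74^4·0.26^1 = 0.389825
C(5,5)·0.74^5·0.26^0 = 0.221901
Sum = 0.6117

0.6117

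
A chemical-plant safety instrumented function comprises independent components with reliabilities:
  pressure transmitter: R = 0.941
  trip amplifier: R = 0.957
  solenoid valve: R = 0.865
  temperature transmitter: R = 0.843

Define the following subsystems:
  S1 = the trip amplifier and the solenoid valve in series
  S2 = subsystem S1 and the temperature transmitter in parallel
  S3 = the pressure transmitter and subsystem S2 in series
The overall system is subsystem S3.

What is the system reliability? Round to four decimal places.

0.9156

Series (trip amplifier and solenoid valve): 0.957000 × 0.865000 = 0.827805
Parallel ([0.827805] and temperature transmitter): 1 − (1 − 0.827805)(1 − 0.843000) = 0.972965
Series (pressure transmitter and [0.972965]): 0.941000 × 0.972965 = 0.9156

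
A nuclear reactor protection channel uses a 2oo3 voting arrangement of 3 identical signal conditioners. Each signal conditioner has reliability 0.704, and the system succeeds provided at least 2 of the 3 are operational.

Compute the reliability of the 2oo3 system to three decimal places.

0.789

R = Σ_{i=2}^{3} C(3,i) p^i (1−p)^{3−i} with p = 0.704
C(3,2)·0.704^2·0.296^1 = 0.44011
C(3,3)·0.704^3·0.296^0 = 0.34891
Sum = 0.789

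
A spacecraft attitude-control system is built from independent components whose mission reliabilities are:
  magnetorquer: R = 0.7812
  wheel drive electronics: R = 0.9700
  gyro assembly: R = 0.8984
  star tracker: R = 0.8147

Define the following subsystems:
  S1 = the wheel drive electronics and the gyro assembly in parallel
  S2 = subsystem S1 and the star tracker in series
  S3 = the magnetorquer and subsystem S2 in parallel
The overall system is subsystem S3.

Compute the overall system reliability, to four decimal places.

0.9589

Parallel (wheel drive electronics and gyro assembly): 1 − (1 − 0.970000)(1 − 0.898400) = 0.996952
Series ([0.996952] and star tracker): 0.996952 × 0.814700 = 0.812217
Parallel (magnetorquer and [0.812217]): 1 − (1 − 0.781200)(1 − 0.812217) = 0.9589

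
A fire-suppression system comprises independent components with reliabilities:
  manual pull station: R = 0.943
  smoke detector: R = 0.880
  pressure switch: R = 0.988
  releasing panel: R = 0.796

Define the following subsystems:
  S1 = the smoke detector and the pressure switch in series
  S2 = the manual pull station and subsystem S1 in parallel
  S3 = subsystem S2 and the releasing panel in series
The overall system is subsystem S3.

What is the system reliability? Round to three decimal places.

0.790

Series (smoke detector and pressure switch): 0.88000 × 0.98800 = 0.86944
Parallel (manual pull station and [0.86944]): 1 − (1 − 0.94300)(1 − 0.86944) = 0.99256
Series ([0.99256] and releasing panel): 0.99256 × 0.79600 = 0.790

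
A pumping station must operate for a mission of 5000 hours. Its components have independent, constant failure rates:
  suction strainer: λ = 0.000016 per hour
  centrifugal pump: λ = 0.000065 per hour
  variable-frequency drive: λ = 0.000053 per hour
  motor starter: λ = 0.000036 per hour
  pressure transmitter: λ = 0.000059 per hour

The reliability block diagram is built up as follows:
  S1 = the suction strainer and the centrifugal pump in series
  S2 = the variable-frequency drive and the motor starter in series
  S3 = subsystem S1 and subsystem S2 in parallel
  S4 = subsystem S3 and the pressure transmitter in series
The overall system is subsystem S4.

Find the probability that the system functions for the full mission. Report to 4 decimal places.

0.6555

R(suction strainer) = exp(−0.000016 × 5000) = 0.923116
R(centrifugal pump) = exp(−0.000065 × 5000) = 0.722527
R(variable-frequency drive) = exp(−0.000053 × 5000) = 0.767206
R(motor starter) = exp(−0.000036 × 5000) = 0.835270
R(pressure transmitter) = exp(−0.000059 × 5000) = 0.744532
Series (suction strainer and centrifugal pump): 0.923116 × 0.722527 = 0.666976
Series (variable-frequency drive and motor starter): 0.767206 × 0.835270 = 0.640824
Parallel ([0.666976] and [0.640824]): 1 − (1 − 0.666976)(1 − 0.640824) = 0.880386
Series ([0.880386] and pressure transmitter): 0.880386 × 0.744532 = 0.6555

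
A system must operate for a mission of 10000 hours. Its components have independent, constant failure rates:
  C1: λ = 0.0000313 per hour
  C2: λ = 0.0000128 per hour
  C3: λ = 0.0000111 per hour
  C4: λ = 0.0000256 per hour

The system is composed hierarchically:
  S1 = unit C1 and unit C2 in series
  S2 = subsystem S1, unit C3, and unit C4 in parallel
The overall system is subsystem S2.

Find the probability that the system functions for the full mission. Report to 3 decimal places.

R(C1) = exp(−0.0000313 × 10000) = 0.73125
R(C2) = exp(−0.0000128 × 10000) = 0.87985
R(C3) = exp(−0.0000111 × 10000) = 0.89494
R(C4) = exp(−0.0000256 × 10000) = 0.77414
Series (C1 and C2): 0.73125 × 0.87985 = 0.64339
Parallel ([0.64339], C3, and C4): 1 − (1 − 0.64339)(1 − 0.89494)(1 − 0.77414) = 0.992

0.992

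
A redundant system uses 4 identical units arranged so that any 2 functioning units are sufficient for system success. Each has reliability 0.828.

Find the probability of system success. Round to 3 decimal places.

0.982

R = Σ_{i=2}^{4} C(4,i) p^i (1−p)^{4−i} with p = 0.828
C(4,2)·0.828^2·0.172^2 = 0.12169
C(4,3)·0.828^3·0.172^1 = 0.39055
C(4,4)·0.828^4·0.172^0 = 0.47003
Sum = 0.982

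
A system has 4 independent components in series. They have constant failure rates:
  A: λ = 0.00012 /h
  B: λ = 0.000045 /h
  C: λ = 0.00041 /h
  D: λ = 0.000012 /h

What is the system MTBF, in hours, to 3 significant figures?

Series of exponential components: λ_sys = Σ λ_i
λ_sys = 0.00012 + 0.000045 + 0.00041 + 0.000012 = 5.8700e-04 /h
MTBF = 1 / λ_sys = 1700 h

1700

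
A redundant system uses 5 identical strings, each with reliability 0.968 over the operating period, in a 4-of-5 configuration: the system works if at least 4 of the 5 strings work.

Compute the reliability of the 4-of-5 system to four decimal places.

0.9904

R = Σ_{i=4}^{5} C(5,i) p^i (1−p)^{5−i} with p = 0.968
C(5,4)·0.968^4·0.032^1 = 0.140482
C(5,5)·0.968^5·0.032^0 = 0.849918
Sum = 0.9904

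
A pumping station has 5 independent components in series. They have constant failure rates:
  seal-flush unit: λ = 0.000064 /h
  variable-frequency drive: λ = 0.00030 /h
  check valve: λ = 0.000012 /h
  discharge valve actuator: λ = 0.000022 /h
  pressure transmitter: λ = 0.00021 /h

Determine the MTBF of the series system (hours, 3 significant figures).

Series of exponential components: λ_sys = Σ λ_i
λ_sys = 0.000064 + 0.00030 + 0.000012 + 0.000022 + 0.00021 = 6.0800e-04 /h
MTBF = 1 / λ_sys = 1640 h

1640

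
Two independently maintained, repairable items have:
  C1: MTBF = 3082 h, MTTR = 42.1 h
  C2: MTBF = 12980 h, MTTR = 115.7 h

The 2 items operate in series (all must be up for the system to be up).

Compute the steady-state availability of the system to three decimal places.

A(C1) = MTBF/(MTBF+MTTR) = 3082/(3082+42.1) = 0.986524
A(C2) = MTBF/(MTBF+MTTR) = 12980/(12980+115.7) = 0.991165
Series availability: 0.986524 × 0.991165 = 0.978

0.978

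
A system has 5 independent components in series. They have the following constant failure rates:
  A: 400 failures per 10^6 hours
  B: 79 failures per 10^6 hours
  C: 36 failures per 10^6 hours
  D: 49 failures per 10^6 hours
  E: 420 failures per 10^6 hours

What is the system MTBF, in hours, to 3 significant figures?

1020

Series of exponential components: λ_sys = Σ λ_i
λ_sys = 0.00040 + 0.000079 + 0.000036 + 0.000049 + 0.00042 = 9.8400e-04 /h
MTBF = 1 / λ_sys = 1020 h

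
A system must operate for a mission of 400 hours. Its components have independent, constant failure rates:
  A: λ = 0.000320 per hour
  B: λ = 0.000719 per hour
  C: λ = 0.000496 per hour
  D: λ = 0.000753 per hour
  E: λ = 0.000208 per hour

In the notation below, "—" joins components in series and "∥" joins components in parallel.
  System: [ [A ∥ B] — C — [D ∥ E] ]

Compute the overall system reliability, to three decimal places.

R(A) = exp(−0.000320 × 400) = 0.87985
R(B) = exp(−0.000719 × 400) = 0.75006
R(C) = exp(−0.000496 × 400) = 0.82004
R(D) = exp(−0.000753 × 400) = 0.73993
R(E) = exp(−0.000208 × 400) = 0.92017
Parallel (A and B): 1 − (1 − 0.87985)(1 − 0.75006) = 0.96997
Parallel (D and E): 1 − (1 − 0.73993)(1 − 0.92017) = 0.97924
Series ([0.96997], C, and [0.97924]): 0.96997 × 0.82004 × 0.97924 = 0.779

0.779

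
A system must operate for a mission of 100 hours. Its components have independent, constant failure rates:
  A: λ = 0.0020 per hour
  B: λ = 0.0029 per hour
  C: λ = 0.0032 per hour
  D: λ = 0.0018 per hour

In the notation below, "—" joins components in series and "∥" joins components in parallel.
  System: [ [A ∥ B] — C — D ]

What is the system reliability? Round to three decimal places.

R(A) = exp(−0.0020 × 100) = 0.81873
R(B) = exp(−0.0029 × 100) = 0.74826
R(C) = exp(−0.0032 × 100) = 0.72615
R(D) = exp(−0.0018 × 100) = 0.83527
Parallel (A and B): 1 − (1 − 0.81873)(1 − 0.74826) = 0.95437
Series ([0.95437], C, and D): 0.95437 × 0.72615 × 0.83527 = 0.579

0.579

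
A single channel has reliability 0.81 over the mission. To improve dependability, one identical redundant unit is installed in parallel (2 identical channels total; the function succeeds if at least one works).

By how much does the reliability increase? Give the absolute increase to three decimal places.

0.154

R_before = 0.81
R_after = 1 − (1 − 0.81)^2 = 0.964
ΔR = 0.964 − 0.81 = 0.154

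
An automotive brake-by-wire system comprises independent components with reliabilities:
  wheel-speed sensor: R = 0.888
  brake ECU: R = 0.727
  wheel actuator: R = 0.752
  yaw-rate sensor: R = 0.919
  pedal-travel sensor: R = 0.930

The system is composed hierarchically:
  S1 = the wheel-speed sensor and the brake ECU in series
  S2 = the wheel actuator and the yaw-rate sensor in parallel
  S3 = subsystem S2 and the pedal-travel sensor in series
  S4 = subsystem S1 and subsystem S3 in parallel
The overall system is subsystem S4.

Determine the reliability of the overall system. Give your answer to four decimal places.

Series (wheel-speed sensor and brake ECU): 0.888000 × 0.727000 = 0.645576
Parallel (wheel actuator and yaw-rate sensor): 1 − (1 − 0.752000)(1 − 0.919000) = 0.979912
Series ([0.979912] and pedal-travel sensor): 0.979912 × 0.930000 = 0.911318
Parallel ([0.645576] and [0.911318]): 1 − (1 − 0.645576)(1 − 0.911318) = 0.9686

0.9686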